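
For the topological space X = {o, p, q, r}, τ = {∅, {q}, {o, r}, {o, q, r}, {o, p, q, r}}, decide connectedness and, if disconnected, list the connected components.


(X, τ) is connected.

Find clopen sets (U ∈ τ with X ∖ U ∈ τ):
  U = ∅, X ∖ U = {o, p, q, r} — both open, so U is clopen.
  U = {o, p, q, r}, X ∖ U = ∅ — both open, so U is clopen.
Only trivial clopens (∅ and X) exist, so (X, τ) is connected.
Compute connected components by grouping points that agree on all clopens:
  component: {o, p, q, r}


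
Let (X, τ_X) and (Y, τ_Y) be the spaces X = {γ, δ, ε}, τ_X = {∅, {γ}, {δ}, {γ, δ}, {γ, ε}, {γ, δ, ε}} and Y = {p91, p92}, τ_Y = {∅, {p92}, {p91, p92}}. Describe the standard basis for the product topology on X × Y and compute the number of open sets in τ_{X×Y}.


Basis B = {∅ × ∅, {γ} × {p92}, {δ} × {p92}, {γ} × {p91, p92}, {γ, δ} × {p92}, {γ, ε} × {p92}, {δ} × {p91, p92}, {γ, δ, ε} × {p92}, {γ, δ} × {p91, p92}, {γ, ε} × {p91, p92}, {γ, δ, ε} × {p91, p92}}; |τ_{X×Y}| = 18.

Enumerate products U × V with U ∈ τ_X, V ∈ τ_Y (deduplicated):
  ∅ × ∅ = {} (∅)
  {γ} × {p92} = {(γ,p92)}
  {δ} × {p92} = {(δ,p92)}
  {γ} × {p91, p92} = {(γ,p91), (γ,p92)}
  {γ, δ} × {p92} = {(γ,p92), (δ,p92)}
  {γ, ε} × {p92} = {(γ,p92), (ε,p92)}
  {δ} × {p91, p92} = {(δ,p91), (δ,p92)}
  {γ, δ, ε} × {p92} = {(γ,p92), (δ,p92), (ε,p92)}
  {γ, δ} × {p91, p92} = {(γ,p91), (γ,p92), (δ,p91), (δ,p92)}
  {γ, ε} × {p91, p92} = {(γ,p91), (γ,p92), (ε,p91), (ε,p92)}
  {γ, δ, ε} × {p91, p92} = {(γ,p91), (γ,p92), (δ,p91), (δ,p92), (ε,p91), (ε,p92)}
These 11 distinct sets form the basis B.
Close under arbitrary unions to get τ_{X×Y}; counting gives |τ_{X×Y}| = 18.


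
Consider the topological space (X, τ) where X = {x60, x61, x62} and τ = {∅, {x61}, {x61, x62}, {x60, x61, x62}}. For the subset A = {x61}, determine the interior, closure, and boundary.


int(A) = {x61}, cl(A) = {x60, x61, x62}, ∂A = {x60, x62}.

Closed sets in (X, τ) are complements of opens:
  closed(X, τ) = {∅, {x60}, {x60, x62}, {x60, x61, x62}}.
int(A) = ⋃ {U ∈ τ : U ⊆ A}. Opens contained in A: ∅, {x61}.
Taking the union of these: int(A) = {x61}.
cl(A) = ⋂ {C closed : A ⊆ C}. Closed sets containing A: {x60, x61, x62}.
Intersecting these: cl(A) = {x60, x61, x62}.
∂A = cl(A) ∖ int(A) = {x60, x61, x62} ∖ {x61} = {x60, x62}.


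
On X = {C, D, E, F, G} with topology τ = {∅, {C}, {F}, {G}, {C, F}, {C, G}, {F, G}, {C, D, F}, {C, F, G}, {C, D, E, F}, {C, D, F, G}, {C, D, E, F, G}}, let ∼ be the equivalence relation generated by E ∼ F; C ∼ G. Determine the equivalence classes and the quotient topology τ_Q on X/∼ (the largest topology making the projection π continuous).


X/∼ = {[C=G], [D], [E=F]}; |τ_Q| = 3.

Equivalence classes: [C=G], [D], [E=F].
Quotient map π: X → X/∼ sends C ↦ [C=G], D ↦ [D], E ↦ [E=F], F ↦ [E=F], G ↦ [C=G].
For each subset V ⊆ X/∼, compute π^{-1}(V) ⊆ X and check whether π^{-1}(V) ∈ τ. V is open in τ_Q iff π^{-1}(V) ∈ τ.
  V = {}: π^{-1}(V) = ∅ ∈ τ ✓.
  V = {[C=G]}: π^{-1}(V) = {C, G} ∈ τ ✓.
  V = {[D]}: π^{-1}(V) = {D} ∉ τ ✗.
  V = {[C=G], [D]}: π^{-1}(V) = {C, D, G} ∉ τ ✗.
  V = {[E=F]}: π^{-1}(V) = {E, F} ∉ τ ✗.
  V = {[C=G], [E=F]}: π^{-1}(V) = {C, E, F, G} ∉ τ ✗.
  V = {[D], [E=F]}: π^{-1}(V) = {D, E, F} ∉ τ ✗.
  V = {[C=G], [D], [E=F]}: π^{-1}(V) = {C, D, E, F, G} ∈ τ ✓.
Open sets in the quotient: τ_Q = {{}, {[C=G]}, {[C=G], [D], [E=F]}} (3 elements).


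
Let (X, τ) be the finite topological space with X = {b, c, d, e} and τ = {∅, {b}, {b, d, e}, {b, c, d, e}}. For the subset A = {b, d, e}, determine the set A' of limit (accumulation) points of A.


A' = {c, d, e}

For each x ∈ X, list the open sets U ∈ τ with x ∈ U, then check whether U ∩ (A ∖ {x}) ≠ ∅ for every such U.
  x = b: open {b} ∋ x has {b} ∩ (A ∖ {b}) = ∅, so x is NOT a limit point.
  x = c: opens ∋ x are {b, c, d, e}; each meets A ∖ {c}, so x IS a limit point.
  x = d: opens ∋ x are {b, d, e}, {b, c, d, e}; each meets A ∖ {d}, so x IS a limit point.
  x = e: opens ∋ x are {b, d, e}, {b, c, d, e}; each meets A ∖ {e}, so x IS a limit point.
Collecting: A' = {c, d, e}.


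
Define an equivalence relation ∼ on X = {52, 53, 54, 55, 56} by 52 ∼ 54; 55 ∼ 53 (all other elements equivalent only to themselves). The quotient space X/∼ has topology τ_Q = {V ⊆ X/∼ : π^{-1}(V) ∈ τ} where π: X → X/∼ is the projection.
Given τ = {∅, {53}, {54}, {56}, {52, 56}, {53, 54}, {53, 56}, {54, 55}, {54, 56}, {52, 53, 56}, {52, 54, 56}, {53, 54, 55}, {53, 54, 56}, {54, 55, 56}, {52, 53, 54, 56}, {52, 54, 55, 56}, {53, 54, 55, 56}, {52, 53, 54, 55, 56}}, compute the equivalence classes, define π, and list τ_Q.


X/∼ = {[52=54], [53=55], [56]}; |τ_Q| = 4.

Equivalence classes: [52=54], [53=55], [56].
Quotient map π: X → X/∼ sends 52 ↦ [52=54], 53 ↦ [53=55], 54 ↦ [52=54], 55 ↦ [53=55], 56 ↦ [56].
For each subset V ⊆ X/∼, compute π^{-1}(V) ⊆ X and check whether π^{-1}(V) ∈ τ. V is open in τ_Q iff π^{-1}(V) ∈ τ.
  V = {}: π^{-1}(V) = ∅ ∈ τ ✓.
  V = {[52=54]}: π^{-1}(V) = {52, 54} ∉ τ ✗.
  V = {[53=55]}: π^{-1}(V) = {53, 55} ∉ τ ✗.
  V = {[52=54], [53=55]}: π^{-1}(V) = {52, 53, 54, 55} ∉ τ ✗.
  V = {[56]}: π^{-1}(V) = {56} ∈ τ ✓.
  V = {[52=54], [56]}: π^{-1}(V) = {52, 54, 56} ∈ τ ✓.
  V = {[53=55], [56]}: π^{-1}(V) = {53, 55, 56} ∉ τ ✗.
  V = {[52=54], [53=55], [56]}: π^{-1}(V) = {52, 53, 54, 55, 56} ∈ τ ✓.
Open sets in the quotient: τ_Q = {{}, {[56]}, {[52=54], [56]}, {[52=54], [53=55], [56]}} (4 elements).


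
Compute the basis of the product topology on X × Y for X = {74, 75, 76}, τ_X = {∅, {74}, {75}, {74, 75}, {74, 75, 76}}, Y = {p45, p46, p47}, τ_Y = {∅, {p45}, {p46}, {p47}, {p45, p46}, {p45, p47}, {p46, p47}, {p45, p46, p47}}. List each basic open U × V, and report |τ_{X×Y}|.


Basis B = {∅ × ∅, {74} × {p45}, {74} × {p46}, {74} × {p47}, {75} × {p45}, {75} × {p46}, {75} × {p47}, {74} × {p45, p46}, {74} × {p45, p47}, {74, 75} × {p45}, {74} × {p46, p47}, {74, 75} × {p46}, {74, 75} × {p47}, {75} × {p45, p46}, {75} × {p45, p47}, {75} × {p46, p47}, {74} × {p45, p46, p47}, {74, 75, 76} × {p45}, {74, 75, 76} × {p46}, {74, 75, 76} × {p47}, {75} × {p45, p46, p47}, {74, 75} × {p45, p46}, {74, 75} × {p45, p47}, {74, 75} × {p46, p47}, {74, 75} × {p45, p46, p47}, {74, 75, 76} × {p45, p46}, {74, 75, 76} × {p45, p47}, {74, 75, 76} × {p46, p47}, {74, 75, 76} × {p45, p46, p47}}; |τ_{X×Y}| = 125.

Enumerate products U × V with U ∈ τ_X, V ∈ τ_Y (deduplicated):
  ∅ × ∅ = {} (∅)
  {74} × {p45} = {(74,p45)}
  {74} × {p46} = {(74,p46)}
  {74} × {p47} = {(74,p47)}
  {75} × {p45} = {(75,p45)}
  {75} × {p46} = {(75,p46)}
  {75} × {p47} = {(75,p47)}
  {74} × {p45, p46} = {(74,p45), (74,p46)}
  {74} × {p45, p47} = {(74,p45), (74,p47)}
  {74, 75} × {p45} = {(74,p45), (75,p45)}
  {74} × {p46, p47} = {(74,p46), (74,p47)}
  {74, 75} × {p46} = {(74,p46), (75,p46)}
  {74, 75} × {p47} = {(74,p47), (75,p47)}
  {75} × {p45, p46} = {(75,p45), (75,p46)}
  {75} × {p45, p47} = {(75,p45), (75,p47)}
  {75} × {p46, p47} = {(75,p46), (75,p47)}
  {74} × {p45, p46, p47} = {(74,p45), (74,p46), (74,p47)}
  {74, 75, 76} × {p45} = {(74,p45), (75,p45), (76,p45)}
  {74, 75, 76} × {p46} = {(74,p46), (75,p46), (76,p46)}
  {74, 75, 76} × {p47} = {(74,p47), (75,p47), (76,p47)}
  {75} × {p45, p46, p47} = {(75,p45), (75,p46), (75,p47)}
  {74, 75} × {p45, p46} = {(74,p45), (74,p46), (75,p45), (75,p46)}
  {74, 75} × {p45, p47} = {(74,p45), (74,p47), (75,p45), (75,p47)}
  {74, 75} × {p46, p47} = {(74,p46), (74,p47), (75,p46), (75,p47)}
  {74, 75} × {p45, p46, p47} = {(74,p45), (74,p46), (74,p47), (75,p45), (75,p46), (75,p47)}
  {74, 75, 76} × {p45, p46} = {(74,p45), (74,p46), (75,p45), (75,p46), (76,p45), (76,p46)}
  {74, 75, 76} × {p45, p47} = {(74,p45), (74,p47), (75,p45), (75,p47), (76,p45), (76,p47)}
  {74, 75, 76} × {p46, p47} = {(74,p46), (74,p47), (75,p46), (75,p47), (76,p46), (76,p47)}
  {74, 75, 76} × {p45, p46, p47} = {(74,p45), (74,p46), (74,p47), (75,p45), (75,p46), (75,p47), (76,p45), (76,p46), (76,p47)}
These 29 distinct sets form the basis B.
Close under arbitrary unions to get τ_{X×Y}; counting gives |τ_{X×Y}| = 125.


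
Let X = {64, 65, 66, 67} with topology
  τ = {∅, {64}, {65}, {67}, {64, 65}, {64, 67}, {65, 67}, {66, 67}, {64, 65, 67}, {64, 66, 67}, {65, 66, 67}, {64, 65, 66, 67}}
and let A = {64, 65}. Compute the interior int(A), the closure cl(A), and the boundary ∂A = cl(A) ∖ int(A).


int(A) = {64, 65}, cl(A) = {64, 65}, ∂A = ∅.

Closed sets in (X, τ) are complements of opens:
  closed(X, τ) = {∅, {64}, {65}, {66}, {64, 65}, {64, 66}, {65, 66}, {66, 67}, {64, 65, 66}, {64, 66, 67}, {65, 66, 67}, {64, 65, 66, 67}}.
int(A) = ⋃ {U ∈ τ : U ⊆ A}. Opens contained in A: ∅, {64}, {65}, {64, 65}.
Taking the union of these: int(A) = {64, 65}.
cl(A) = ⋂ {C closed : A ⊆ C}. Closed sets containing A: {64, 65}, {64, 65, 66}, {64, 65, 66, 67}.
Intersecting these: cl(A) = {64, 65}.
∂A = cl(A) ∖ int(A) = {64, 65} ∖ {64, 65} = ∅.


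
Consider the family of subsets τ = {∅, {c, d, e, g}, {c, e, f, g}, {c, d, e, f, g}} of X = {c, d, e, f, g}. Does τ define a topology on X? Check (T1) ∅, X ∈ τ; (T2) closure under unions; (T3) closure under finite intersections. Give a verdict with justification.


τ is NOT a topology on X.

Axiom (T1): ∅ ∈ τ? Yes; X ∈ τ? Yes.
Axiom (T2/T3): check pairwise unions and intersections of members of τ.
Counterexample for (T3): {c, d, e, g} ∩ {c, e, f, g} = {c, e, g} ∉ τ. Therefore τ is NOT a topology.


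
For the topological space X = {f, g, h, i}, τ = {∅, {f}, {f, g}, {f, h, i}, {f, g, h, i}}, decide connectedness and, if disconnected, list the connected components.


(X, τ) is connected.

Find clopen sets (U ∈ τ with X ∖ U ∈ τ):
  U = ∅, X ∖ U = {f, g, h, i} — both open, so U is clopen.
  U = {f, g, h, i}, X ∖ U = ∅ — both open, so U is clopen.
Only trivial clopens (∅ and X) exist, so (X, τ) is connected.
Compute connected components by grouping points that agree on all clopens:
  component: {f, g, h, i}


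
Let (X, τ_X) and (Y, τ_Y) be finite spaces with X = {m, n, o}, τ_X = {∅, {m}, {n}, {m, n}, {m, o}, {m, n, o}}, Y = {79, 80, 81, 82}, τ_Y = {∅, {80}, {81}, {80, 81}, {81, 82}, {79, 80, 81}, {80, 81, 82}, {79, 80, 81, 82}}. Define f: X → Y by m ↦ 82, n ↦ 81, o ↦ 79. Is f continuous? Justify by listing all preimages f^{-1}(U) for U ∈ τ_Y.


f is NOT continuous.

Compute f^{-1}(U) for each U ∈ τ_Y:
  U = ∅: f^{-1}(U) = ∅ ∈ τ_X ✓.
  U = {80}: f^{-1}(U) = ∅ ∈ τ_X ✓.
  U = {81}: f^{-1}(U) = {n} ∈ τ_X ✓.
  U = {80, 81}: f^{-1}(U) = {n} ∈ τ_X ✓.
  U = {81, 82}: f^{-1}(U) = {m, n} ∈ τ_X ✓.
  U = {79, 80, 81}: f^{-1}(U) = {n, o} ∉ τ_X ✗.
  U = {80, 81, 82}: f^{-1}(U) = {m, n} ∈ τ_X ✓.
  U = {79, 80, 81, 82}: f^{-1}(U) = {m, n, o} ∈ τ_X ✓.
Found U = {79, 80, 81} with f^{-1}(U) = {n, o} not in τ_X. Therefore f is NOT continuous.


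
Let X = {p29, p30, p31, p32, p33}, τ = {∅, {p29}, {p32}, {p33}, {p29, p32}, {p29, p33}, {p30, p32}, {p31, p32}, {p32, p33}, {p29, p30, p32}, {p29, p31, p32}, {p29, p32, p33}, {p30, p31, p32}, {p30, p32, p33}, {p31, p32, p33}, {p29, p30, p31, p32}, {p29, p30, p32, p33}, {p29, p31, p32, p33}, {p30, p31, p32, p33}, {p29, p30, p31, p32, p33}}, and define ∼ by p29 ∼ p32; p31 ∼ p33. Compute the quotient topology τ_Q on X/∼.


X/∼ = {[p29=p32], [p30], [p31=p33]}; |τ_Q| = 5.

Equivalence classes: [p29=p32], [p30], [p31=p33].
Quotient map π: X → X/∼ sends p29 ↦ [p29=p32], p30 ↦ [p30], p31 ↦ [p31=p33], p32 ↦ [p29=p32], p33 ↦ [p31=p33].
For each subset V ⊆ X/∼, compute π^{-1}(V) ⊆ X and check whether π^{-1}(V) ∈ τ. V is open in τ_Q iff π^{-1}(V) ∈ τ.
  V = {}: π^{-1}(V) = ∅ ∈ τ ✓.
  V = {[p29=p32]}: π^{-1}(V) = {p29, p32} ∈ τ ✓.
  V = {[p30]}: π^{-1}(V) = {p30} ∉ τ ✗.
  V = {[p29=p32], [p30]}: π^{-1}(V) = {p29, p30, p32} ∈ τ ✓.
  V = {[p31=p33]}: π^{-1}(V) = {p31, p33} ∉ τ ✗.
  V = {[p29=p32], [p31=p33]}: π^{-1}(V) = {p29, p31, p32, p33} ∈ τ ✓.
  V = {[p30], [p31=p33]}: π^{-1}(V) = {p30, p31, p33} ∉ τ ✗.
  V = {[p29=p32], [p30], [p31=p33]}: π^{-1}(V) = {p29, p30, p31, p32, p33} ∈ τ ✓.
Open sets in the quotient: τ_Q = {{}, {[p29=p32]}, {[p29=p32], [p30]}, {[p29=p32], [p31=p33]}, {[p29=p32], [p30], [p31=p33]}} (5 elements).


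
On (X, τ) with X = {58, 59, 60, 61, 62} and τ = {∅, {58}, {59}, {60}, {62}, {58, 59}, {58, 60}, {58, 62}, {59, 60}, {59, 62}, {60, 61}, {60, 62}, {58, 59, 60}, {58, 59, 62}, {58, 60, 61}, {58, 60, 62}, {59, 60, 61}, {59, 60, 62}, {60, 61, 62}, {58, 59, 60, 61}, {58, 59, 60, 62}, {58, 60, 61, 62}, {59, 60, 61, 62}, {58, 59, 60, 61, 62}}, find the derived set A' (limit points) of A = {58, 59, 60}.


A' = {61}

For each x ∈ X, list the open sets U ∈ τ with x ∈ U, then check whether U ∩ (A ∖ {x}) ≠ ∅ for every such U.
  x = 58: open {58} ∋ x has {58} ∩ (A ∖ {58}) = ∅, so x is NOT a limit point.
  x = 59: open {59} ∋ x has {59} ∩ (A ∖ {59}) = ∅, so x is NOT a limit point.
  x = 60: open {60} ∋ x has {60} ∩ (A ∖ {60}) = ∅, so x is NOT a limit point.
  x = 61: opens ∋ x are {60, 61}, {58, 60, 61}, {59, 60, 61}, {60, 61, 62}, {58, 59, 60, 61}, {58, 60, 61, 62}, {59, 60, 61, 62}, {58, 59, 60, 61, 62}; each meets A ∖ {61}, so x IS a limit point.
  x = 62: open {62} ∋ x has {62} ∩ (A ∖ {62}) = ∅, so x is NOT a limit point.
Collecting: A' = {61}.


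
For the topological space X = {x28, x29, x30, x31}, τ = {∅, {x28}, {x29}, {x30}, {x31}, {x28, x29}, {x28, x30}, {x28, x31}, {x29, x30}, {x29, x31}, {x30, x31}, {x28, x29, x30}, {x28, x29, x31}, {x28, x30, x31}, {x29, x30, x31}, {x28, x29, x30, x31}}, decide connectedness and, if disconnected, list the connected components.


(X, τ) is disconnected; components = [{x28}, {x29}, {x30}, {x31}].

Find clopen sets (U ∈ τ with X ∖ U ∈ τ):
  U = ∅, X ∖ U = {x28, x29, x30, x31} — both open, so U is clopen.
  U = {x28}, X ∖ U = {x29, x30, x31} — both open, so U is clopen.
  U = {x29}, X ∖ U = {x28, x30, x31} — both open, so U is clopen.
  U = {x30}, X ∖ U = {x28, x29, x31} — both open, so U is clopen.
  U = {x31}, X ∖ U = {x28, x29, x30} — both open, so U is clopen.
  U = {x28, x29}, X ∖ U = {x30, x31} — both open, so U is clopen.
  U = {x28, x30}, X ∖ U = {x29, x31} — both open, so U is clopen.
  U = {x28, x31}, X ∖ U = {x29, x30} — both open, so U is clopen.
  U = {x29, x30}, X ∖ U = {x28, x31} — both open, so U is clopen.
  U = {x29, x31}, X ∖ U = {x28, x30} — both open, so U is clopen.
  U = {x30, x31}, X ∖ U = {x28, x29} — both open, so U is clopen.
  U = {x28, x29, x30}, X ∖ U = {x31} — both open, so U is clopen.
  U = {x28, x29, x31}, X ∖ U = {x30} — both open, so U is clopen.
  U = {x28, x30, x31}, X ∖ U = {x29} — both open, so U is clopen.
  U = {x29, x30, x31}, X ∖ U = {x28} — both open, so U is clopen.
  U = {x28, x29, x30, x31}, X ∖ U = ∅ — both open, so U is clopen.
Nontrivial clopen(s) exist: e.g. {x31}. So (X, τ) is disconnected.
Compute connected components by grouping points that agree on all clopens:
  component: {x28}
  component: {x29}
  component: {x30}
  component: {x31}


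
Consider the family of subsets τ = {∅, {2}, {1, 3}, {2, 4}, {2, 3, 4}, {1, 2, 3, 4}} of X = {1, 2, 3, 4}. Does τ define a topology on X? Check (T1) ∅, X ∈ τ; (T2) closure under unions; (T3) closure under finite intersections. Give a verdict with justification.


τ is NOT a topology on X.

Axiom (T1): ∅ ∈ τ? Yes; X ∈ τ? Yes.
Axiom (T2/T3): check pairwise unions and intersections of members of τ.
Counterexample for (T2): {2} ∪ {1, 3} = {1, 2, 3} ∉ τ. Therefore τ is NOT a topology.


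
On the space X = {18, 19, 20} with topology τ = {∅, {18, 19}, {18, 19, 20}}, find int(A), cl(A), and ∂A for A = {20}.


int(A) = ∅, cl(A) = {20}, ∂A = {20}.

Closed sets in (X, τ) are complements of opens:
  closed(X, τ) = {∅, {20}, {18, 19, 20}}.
int(A) = ⋃ {U ∈ τ : U ⊆ A}. Opens contained in A: ∅.
Taking the union of these: int(A) = ∅.
cl(A) = ⋂ {C closed : A ⊆ C}. Closed sets containing A: {20}, {18, 19, 20}.
Intersecting these: cl(A) = {20}.
∂A = cl(A) ∖ int(A) = {20} ∖ ∅ = {20}.


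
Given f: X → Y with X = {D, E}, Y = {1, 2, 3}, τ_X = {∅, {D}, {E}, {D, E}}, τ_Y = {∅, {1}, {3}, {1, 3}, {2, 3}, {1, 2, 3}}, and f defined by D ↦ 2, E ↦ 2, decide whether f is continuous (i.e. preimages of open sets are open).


f IS continuous.

Compute f^{-1}(U) for each U ∈ τ_Y:
  U = ∅: f^{-1}(U) = ∅ ∈ τ_X ✓.
  U = {1}: f^{-1}(U) = ∅ ∈ τ_X ✓.
  U = {3}: f^{-1}(U) = ∅ ∈ τ_X ✓.
  U = {1, 3}: f^{-1}(U) = ∅ ∈ τ_X ✓.
  U = {2, 3}: f^{-1}(U) = {D, E} ∈ τ_X ✓.
  U = {1, 2, 3}: f^{-1}(U) = {D, E} ∈ τ_X ✓.
Every preimage lies in τ_X, so f IS continuous.


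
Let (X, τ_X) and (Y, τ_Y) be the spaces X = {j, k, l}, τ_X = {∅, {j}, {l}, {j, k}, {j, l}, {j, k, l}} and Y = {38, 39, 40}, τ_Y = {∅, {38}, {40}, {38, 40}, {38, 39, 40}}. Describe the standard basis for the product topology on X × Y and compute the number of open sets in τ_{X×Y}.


Basis B = {∅ × ∅, {j} × {38}, {j} × {40}, {l} × {38}, {l} × {40}, {j} × {38, 40}, {j, k} × {38}, {j, l} × {38}, {j, k} × {40}, {j, l} × {40}, {l} × {38, 40}, {j} × {38, 39, 40}, {j, k, l} × {38}, {j, k, l} × {40}, {l} × {38, 39, 40}, {j, k} × {38, 40}, {j, l} × {38, 40}, {j, k} × {38, 39, 40}, {j, l} × {38, 39, 40}, {j, k, l} × {38, 40}, {j, k, l} × {38, 39, 40}}; |τ_{X×Y}| = 70.

Enumerate products U × V with U ∈ τ_X, V ∈ τ_Y (deduplicated):
  ∅ × ∅ = {} (∅)
  {j} × {38} = {(j,38)}
  {j} × {40} = {(j,40)}
  {l} × {38} = {(l,38)}
  {l} × {40} = {(l,40)}
  {j} × {38, 40} = {(j,38), (j,40)}
  {j, k} × {38} = {(j,38), (k,38)}
  {j, l} × {38} = {(j,38), (l,38)}
  {j, k} × {40} = {(j,40), (k,40)}
  {j, l} × {40} = {(j,40), (l,40)}
  {l} × {38, 40} = {(l,38), (l,40)}
  {j} × {38, 39, 40} = {(j,38), (j,39), (j,40)}
  {j, k, l} × {38} = {(j,38), (k,38), (l,38)}
  {j, k, l} × {40} = {(j,40), (k,40), (l,40)}
  {l} × {38, 39, 40} = {(l,38), (l,39), (l,40)}
  {j, k} × {38, 40} = {(j,38), (j,40), (k,38), (k,40)}
  {j, l} × {38, 40} = {(j,38), (j,40), (l,38), (l,40)}
  {j, k} × {38, 39, 40} = {(j,38), (j,39), (j,40), (k,38), (k,39), (k,40)}
  {j, l} × {38, 39, 40} = {(j,38), (j,39), (j,40), (l,38), (l,39), (l,40)}
  {j, k, l} × {38, 40} = {(j,38), (j,40), (k,38), (k,40), (l,38), (l,40)}
  {j, k, l} × {38, 39, 40} = {(j,38), (j,39), (j,40), (k,38), (k,39), (k,40), (l,38), (l,39), (l,40)}
These 21 distinct sets form the basis B.
Close under arbitrary unions to get τ_{X×Y}; counting gives |τ_{X×Y}| = 70.


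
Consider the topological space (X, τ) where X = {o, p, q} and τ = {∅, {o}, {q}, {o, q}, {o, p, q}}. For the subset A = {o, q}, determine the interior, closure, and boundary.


int(A) = {o, q}, cl(A) = {o, p, q}, ∂A = {p}.

Closed sets in (X, τ) are complements of opens:
  closed(X, τ) = {∅, {p}, {o, p}, {p, q}, {o, p, q}}.
int(A) = ⋃ {U ∈ τ : U ⊆ A}. Opens contained in A: ∅, {o}, {q}, {o, q}.
Taking the union of these: int(A) = {o, q}.
cl(A) = ⋂ {C closed : A ⊆ C}. Closed sets containing A: {o, p, q}.
Intersecting these: cl(A) = {o, p, q}.
∂A = cl(A) ∖ int(A) = {o, p, q} ∖ {o, q} = {p}.


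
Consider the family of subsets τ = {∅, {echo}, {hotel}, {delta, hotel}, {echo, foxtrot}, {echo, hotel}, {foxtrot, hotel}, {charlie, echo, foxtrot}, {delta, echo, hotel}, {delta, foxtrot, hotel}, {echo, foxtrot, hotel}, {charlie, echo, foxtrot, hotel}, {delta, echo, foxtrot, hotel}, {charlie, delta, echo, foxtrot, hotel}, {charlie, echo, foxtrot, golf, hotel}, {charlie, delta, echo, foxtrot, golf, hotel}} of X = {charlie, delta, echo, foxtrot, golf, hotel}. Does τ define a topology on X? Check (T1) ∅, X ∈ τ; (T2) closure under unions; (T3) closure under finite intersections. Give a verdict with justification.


τ is NOT a topology on X.

Axiom (T1): ∅ ∈ τ? Yes; X ∈ τ? Yes.
Axiom (T2/T3): check pairwise unions and intersections of members of τ.
Counterexample for (T3): {echo, foxtrot} ∩ {foxtrot, hotel} = {foxtrot} ∉ τ. Therefore τ is NOT a topology.


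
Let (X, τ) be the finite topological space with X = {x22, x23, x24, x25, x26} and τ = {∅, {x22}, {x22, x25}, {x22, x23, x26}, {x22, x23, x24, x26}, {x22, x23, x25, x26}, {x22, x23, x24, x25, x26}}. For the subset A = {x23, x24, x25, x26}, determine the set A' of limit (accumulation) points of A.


A' = {x23, x24, x26}

For each x ∈ X, list the open sets U ∈ τ with x ∈ U, then check whether U ∩ (A ∖ {x}) ≠ ∅ for every such U.
  x = x22: open {x22} ∋ x has {x22} ∩ (A ∖ {x22}) = ∅, so x is NOT a limit point.
  x = x23: opens ∋ x are {x22, x23, x26}, {x22, x23, x24, x26}, {x22, x23, x25, x26}, {x22, x23, x24, x25, x26}; each meets A ∖ {x23}, so x IS a limit point.
  x = x24: opens ∋ x are {x22, x23, x24, x26}, {x22, x23, x24, x25, x26}; each meets A ∖ {x24}, so x IS a limit point.
  x = x25: open {x22, x25} ∋ x has {x22, x25} ∩ (A ∖ {x25}) = ∅, so x is NOT a limit point.
  x = x26: opens ∋ x are {x22, x23, x26}, {x22, x23, x24, x26}, {x22, x23, x25, x26}, {x22, x23, x24, x25, x26}; each meets A ∖ {x26}, so x IS a limit point.
Collecting: A' = {x23, x24, x26}.


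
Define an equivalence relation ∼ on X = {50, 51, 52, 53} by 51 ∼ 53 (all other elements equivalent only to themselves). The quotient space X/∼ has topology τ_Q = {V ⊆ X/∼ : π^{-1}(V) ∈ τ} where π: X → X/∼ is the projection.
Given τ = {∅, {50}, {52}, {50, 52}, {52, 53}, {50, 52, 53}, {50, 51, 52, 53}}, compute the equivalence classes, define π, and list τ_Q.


X/∼ = {[50], [51=53], [52]}; |τ_Q| = 5.

Equivalence classes: [50], [51=53], [52].
Quotient map π: X → X/∼ sends 50 ↦ [50], 51 ↦ [51=53], 52 ↦ [52], 53 ↦ [51=53].
For each subset V ⊆ X/∼, compute π^{-1}(V) ⊆ X and check whether π^{-1}(V) ∈ τ. V is open in τ_Q iff π^{-1}(V) ∈ τ.
  V = {}: π^{-1}(V) = ∅ ∈ τ ✓.
  V = {[50]}: π^{-1}(V) = {50} ∈ τ ✓.
  V = {[51=53]}: π^{-1}(V) = {51, 53} ∉ τ ✗.
  V = {[50], [51=53]}: π^{-1}(V) = {50, 51, 53} ∉ τ ✗.
  V = {[52]}: π^{-1}(V) = {52} ∈ τ ✓.
  V = {[50], [52]}: π^{-1}(V) = {50, 52} ∈ τ ✓.
  V = {[51=53], [52]}: π^{-1}(V) = {51, 52, 53} ∉ τ ✗.
  V = {[50], [51=53], [52]}: π^{-1}(V) = {50, 51, 52, 53} ∈ τ ✓.
Open sets in the quotient: τ_Q = {{}, {[50]}, {[52]}, {[50], [52]}, {[50], [51=53], [52]}} (5 elements).


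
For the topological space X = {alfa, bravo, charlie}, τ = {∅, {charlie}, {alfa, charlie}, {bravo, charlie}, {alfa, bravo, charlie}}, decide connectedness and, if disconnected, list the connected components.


(X, τ) is connected.

Find clopen sets (U ∈ τ with X ∖ U ∈ τ):
  U = ∅, X ∖ U = {alfa, bravo, charlie} — both open, so U is clopen.
  U = {alfa, bravo, charlie}, X ∖ U = ∅ — both open, so U is clopen.
Only trivial clopens (∅ and X) exist, so (X, τ) is connected.
Compute connected components by grouping points that agree on all clopens:
  component: {alfa, bravo, charlie}


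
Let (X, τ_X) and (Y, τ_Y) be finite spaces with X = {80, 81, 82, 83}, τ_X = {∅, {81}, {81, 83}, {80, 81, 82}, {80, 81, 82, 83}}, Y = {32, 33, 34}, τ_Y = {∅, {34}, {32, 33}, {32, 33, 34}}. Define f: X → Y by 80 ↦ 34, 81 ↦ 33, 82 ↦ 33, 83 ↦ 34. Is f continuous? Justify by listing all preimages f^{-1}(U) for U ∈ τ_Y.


f is NOT continuous.

Compute f^{-1}(U) for each U ∈ τ_Y:
  U = ∅: f^{-1}(U) = ∅ ∈ τ_X ✓.
  U = {34}: f^{-1}(U) = {80, 83} ∉ τ_X ✗.
  U = {32, 33}: f^{-1}(U) = {81, 82} ∉ τ_X ✗.
  U = {32, 33, 34}: f^{-1}(U) = {80, 81, 82, 83} ∈ τ_X ✓.
Found U = {34} with f^{-1}(U) = {80, 83} not in τ_X. Therefore f is NOT continuous.


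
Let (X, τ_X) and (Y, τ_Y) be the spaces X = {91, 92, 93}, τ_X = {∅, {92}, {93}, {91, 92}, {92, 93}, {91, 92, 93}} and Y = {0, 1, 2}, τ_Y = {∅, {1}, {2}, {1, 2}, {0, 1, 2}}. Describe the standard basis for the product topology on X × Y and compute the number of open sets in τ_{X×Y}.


Basis B = {∅ × ∅, {92} × {1}, {92} × {2}, {93} × {1}, {93} × {2}, {91, 92} × {1}, {91, 92} × {2}, {92} × {1, 2}, {92, 93} × {1}, {92, 93} × {2}, {93} × {1, 2}, {91, 92, 93} × {1}, {91, 92, 93} × {2}, {92} × {0, 1, 2}, {93} × {0, 1, 2}, {91, 92} × {1, 2}, {92, 93} × {1, 2}, {91, 92} × {0, 1, 2}, {91, 92, 93} × {1, 2}, {92, 93} × {0, 1, 2}, {91, 92, 93} × {0, 1, 2}}; |τ_{X×Y}| = 70.

Enumerate products U × V with U ∈ τ_X, V ∈ τ_Y (deduplicated):
  ∅ × ∅ = {} (∅)
  {92} × {1} = {(92,1)}
  {92} × {2} = {(92,2)}
  {93} × {1} = {(93,1)}
  {93} × {2} = {(93,2)}
  {91, 92} × {1} = {(91,1), (92,1)}
  {91, 92} × {2} = {(91,2), (92,2)}
  {92} × {1, 2} = {(92,1), (92,2)}
  {92, 93} × {1} = {(92,1), (93,1)}
  {92, 93} × {2} = {(92,2), (93,2)}
  {93} × {1, 2} = {(93,1), (93,2)}
  {91, 92, 93} × {1} = {(91,1), (92,1), (93,1)}
  {91, 92, 93} × {2} = {(91,2), (92,2), (93,2)}
  {92} × {0, 1, 2} = {(92,0), (92,1), (92,2)}
  {93} × {0, 1, 2} = {(93,0), (93,1), (93,2)}
  {91, 92} × {1, 2} = {(91,1), (91,2), (92,1), (92,2)}
  {92, 93} × {1, 2} = {(92,1), (92,2), (93,1), (93,2)}
  {91, 92} × {0, 1, 2} = {(91,0), (91,1), (91,2), (92,0), (92,1), (92,2)}
  {91, 92, 93} × {1, 2} = {(91,1), (91,2), (92,1), (92,2), (93,1), (93,2)}
  {92, 93} × {0, 1, 2} = {(92,0), (92,1), (92,2), (93,0), (93,1), (93,2)}
  {91, 92, 93} × {0, 1, 2} = {(91,0), (91,1), (91,2), (92,0), (92,1), (92,2), (93,0), (93,1), (93,2)}
These 21 distinct sets form the basis B.
Close under arbitrary unions to get τ_{X×Y}; counting gives |τ_{X×Y}| = 70.


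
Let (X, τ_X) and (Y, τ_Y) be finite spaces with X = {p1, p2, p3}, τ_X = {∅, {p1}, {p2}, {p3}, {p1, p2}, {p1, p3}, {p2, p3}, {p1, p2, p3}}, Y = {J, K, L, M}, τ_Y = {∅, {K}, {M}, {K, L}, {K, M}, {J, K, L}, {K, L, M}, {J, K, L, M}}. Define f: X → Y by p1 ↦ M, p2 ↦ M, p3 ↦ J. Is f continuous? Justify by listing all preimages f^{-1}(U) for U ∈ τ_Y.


f IS continuous.

Compute f^{-1}(U) for each U ∈ τ_Y:
  U = ∅: f^{-1}(U) = ∅ ∈ τ_X ✓.
  U = {K}: f^{-1}(U) = ∅ ∈ τ_X ✓.
  U = {M}: f^{-1}(U) = {p1, p2} ∈ τ_X ✓.
  U = {K, L}: f^{-1}(U) = ∅ ∈ τ_X ✓.
  U = {K, M}: f^{-1}(U) = {p1, p2} ∈ τ_X ✓.
  U = {J, K, L}: f^{-1}(U) = {p3} ∈ τ_X ✓.
  U = {K, L, M}: f^{-1}(U) = {p1, p2} ∈ τ_X ✓.
  U = {J, K, L, M}: f^{-1}(U) = {p1, p2, p3} ∈ τ_X ✓.
Every preimage lies in τ_X, so f IS continuous.


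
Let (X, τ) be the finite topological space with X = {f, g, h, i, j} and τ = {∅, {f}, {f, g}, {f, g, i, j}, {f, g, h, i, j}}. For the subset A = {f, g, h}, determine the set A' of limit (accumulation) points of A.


A' = {g, h, i, j}

For each x ∈ X, list the open sets U ∈ τ with x ∈ U, then check whether U ∩ (A ∖ {x}) ≠ ∅ for every such U.
  x = f: open {f} ∋ x has {f} ∩ (A ∖ {f}) = ∅, so x is NOT a limit point.
  x = g: opens ∋ x are {f, g}, {f, g, i, j}, {f, g, h, i, j}; each meets A ∖ {g}, so x IS a limit point.
  x = h: opens ∋ x are {f, g, h, i, j}; each meets A ∖ {h}, so x IS a limit point.
  x = i: opens ∋ x are {f, g, i, j}, {f, g, h, i, j}; each meets A ∖ {i}, so x IS a limit point.
  x = j: opens ∋ x are {f, g, i, j}, {f, g, h, i, j}; each meets A ∖ {j}, so x IS a limit point.
Collecting: A' = {g, h, i, j}.


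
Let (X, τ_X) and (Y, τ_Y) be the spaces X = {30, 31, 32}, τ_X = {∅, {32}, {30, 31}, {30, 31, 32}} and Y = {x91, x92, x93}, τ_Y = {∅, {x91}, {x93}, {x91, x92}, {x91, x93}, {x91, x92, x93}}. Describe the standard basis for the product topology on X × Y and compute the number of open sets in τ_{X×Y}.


Basis B = {∅ × ∅, {32} × {x91}, {32} × {x93}, {30, 31} × {x91}, {30, 31} × {x93}, {32} × {x91, x92}, {32} × {x91, x93}, {30, 31, 32} × {x91}, {30, 31, 32} × {x93}, {32} × {x91, x92, x93}, {30, 31} × {x91, x92}, {30, 31} × {x91, x93}, {30, 31} × {x91, x92, x93}, {30, 31, 32} × {x91, x92}, {30, 31, 32} × {x91, x93}, {30, 31, 32} × {x91, x92, x93}}; |τ_{X×Y}| = 36.

Enumerate products U × V with U ∈ τ_X, V ∈ τ_Y (deduplicated):
  ∅ × ∅ = {} (∅)
  {32} × {x91} = {(32,x91)}
  {32} × {x93} = {(32,x93)}
  {30, 31} × {x91} = {(30,x91), (31,x91)}
  {30, 31} × {x93} = {(30,x93), (31,x93)}
  {32} × {x91, x92} = {(32,x91), (32,x92)}
  {32} × {x91, x93} = {(32,x91), (32,x93)}
  {30, 31, 32} × {x91} = {(30,x91), (31,x91), (32,x91)}
  {30, 31, 32} × {x93} = {(30,x93), (31,x93), (32,x93)}
  {32} × {x91, x92, x93} = {(32,x91), (32,x92), (32,x93)}
  {30, 31} × {x91, x92} = {(30,x91), (30,x92), (31,x91), (31,x92)}
  {30, 31} × {x91, x93} = {(30,x91), (30,x93), (31,x91), (31,x93)}
  {30, 31} × {x91, x92, x93} = {(30,x91), (30,x92), (30,x93), (31,x91), (31,x92), (31,x93)}
  {30, 31, 32} × {x91, x92} = {(30,x91), (30,x92), (31,x91), (31,x92), (32,x91), (32,x92)}
  {30, 31, 32} × {x91, x93} = {(30,x91), (30,x93), (31,x91), (31,x93), (32,x91), (32,x93)}
  {30, 31, 32} × {x91, x92, x93} = {(30,x91), (30,x92), (30,x93), (31,x91), (31,x92), (31,x93), (32,x91), (32,x92), (32,x93)}
These 16 distinct sets form the basis B.
Close under arbitrary unions to get τ_{X×Y}; counting gives |τ_{X×Y}| = 36.


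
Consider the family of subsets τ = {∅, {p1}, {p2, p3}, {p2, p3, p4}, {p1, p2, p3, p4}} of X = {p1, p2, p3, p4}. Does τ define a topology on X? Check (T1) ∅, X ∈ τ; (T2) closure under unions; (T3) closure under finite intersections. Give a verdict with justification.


τ is NOT a topology on X.

Axiom (T1): ∅ ∈ τ? Yes; X ∈ τ? Yes.
Axiom (T2/T3): check pairwise unions and intersections of members of τ.
Counterexample for (T2): {p1} ∪ {p2, p3} = {p1, p2, p3} ∉ τ. Therefore τ is NOT a topology.


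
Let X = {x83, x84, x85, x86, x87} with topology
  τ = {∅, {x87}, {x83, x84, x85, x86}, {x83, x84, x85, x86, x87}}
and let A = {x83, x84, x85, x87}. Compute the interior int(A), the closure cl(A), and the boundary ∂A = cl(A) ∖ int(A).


int(A) = {x87}, cl(A) = {x83, x84, x85, x86, x87}, ∂A = {x83, x84, x85, x86}.

Closed sets in (X, τ) are complements of opens:
  closed(X, τ) = {∅, {x87}, {x83, x84, x85, x86}, {x83, x84, x85, x86, x87}}.
int(A) = ⋃ {U ∈ τ : U ⊆ A}. Opens contained in A: ∅, {x87}.
Taking the union of these: int(A) = {x87}.
cl(A) = ⋂ {C closed : A ⊆ C}. Closed sets containing A: {x83, x84, x85, x86, x87}.
Intersecting these: cl(A) = {x83, x84, x85, x86, x87}.
∂A = cl(A) ∖ int(A) = {x83, x84, x85, x86, x87} ∖ {x87} = {x83, x84, x85, x86}.


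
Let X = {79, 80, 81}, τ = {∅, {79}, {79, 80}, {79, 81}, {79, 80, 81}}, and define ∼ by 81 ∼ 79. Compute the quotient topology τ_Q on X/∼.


X/∼ = {[79=81], [80]}; |τ_Q| = 3.

Equivalence classes: [79=81], [80].
Quotient map π: X → X/∼ sends 79 ↦ [79=81], 80 ↦ [80], 81 ↦ [79=81].
For each subset V ⊆ X/∼, compute π^{-1}(V) ⊆ X and check whether π^{-1}(V) ∈ τ. V is open in τ_Q iff π^{-1}(V) ∈ τ.
  V = {}: π^{-1}(V) = ∅ ∈ τ ✓.
  V = {[79=81]}: π^{-1}(V) = {79, 81} ∈ τ ✓.
  V = {[80]}: π^{-1}(V) = {80} ∉ τ ✗.
  V = {[79=81], [80]}: π^{-1}(V) = {79, 80, 81} ∈ τ ✓.
Open sets in the quotient: τ_Q = {{}, {[79=81]}, {[79=81], [80]}} (3 elements).


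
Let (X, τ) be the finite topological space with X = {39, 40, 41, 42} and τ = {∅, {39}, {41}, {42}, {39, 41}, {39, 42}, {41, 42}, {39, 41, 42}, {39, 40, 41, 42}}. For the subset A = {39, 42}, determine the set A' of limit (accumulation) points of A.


A' = {40}

For each x ∈ X, list the open sets U ∈ τ with x ∈ U, then check whether U ∩ (A ∖ {x}) ≠ ∅ for every such U.
  x = 39: open {39} ∋ x has {39} ∩ (A ∖ {39}) = ∅, so x is NOT a limit point.
  x = 40: opens ∋ x are {39, 40, 41, 42}; each meets A ∖ {40}, so x IS a limit point.
  x = 41: open {41} ∋ x has {41} ∩ (A ∖ {41}) = ∅, so x is NOT a limit point.
  x = 42: open {42} ∋ x has {42} ∩ (A ∖ {42}) = ∅, so x is NOT a limit point.
Collecting: A' = {40}.


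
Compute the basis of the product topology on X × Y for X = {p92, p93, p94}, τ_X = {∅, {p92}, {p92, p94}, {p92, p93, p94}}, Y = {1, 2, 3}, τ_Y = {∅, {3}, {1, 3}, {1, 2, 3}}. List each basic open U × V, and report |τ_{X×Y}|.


Basis B = {∅ × ∅, {p92} × {3}, {p92} × {1, 3}, {p92, p94} × {3}, {p92} × {1, 2, 3}, {p92, p93, p94} × {3}, {p92, p94} × {1, 3}, {p92, p94} × {1, 2, 3}, {p92, p93, p94} × {1, 3}, {p92, p93, p94} × {1, 2, 3}}; |τ_{X×Y}| = 20.

Enumerate products U × V with U ∈ τ_X, V ∈ τ_Y (deduplicated):
  ∅ × ∅ = {} (∅)
  {p92} × {3} = {(p92,3)}
  {p92} × {1, 3} = {(p92,1), (p92,3)}
  {p92, p94} × {3} = {(p92,3), (p94,3)}
  {p92} × {1, 2, 3} = {(p92,1), (p92,2), (p92,3)}
  {p92, p93, p94} × {3} = {(p92,3), (p93,3), (p94,3)}
  {p92, p94} × {1, 3} = {(p92,1), (p92,3), (p94,1), (p94,3)}
  {p92, p94} × {1, 2, 3} = {(p92,1), (p92,2), (p92,3), (p94,1), (p94,2), (p94,3)}
  {p92, p93, p94} × {1, 3} = {(p92,1), (p92,3), (p93,1), (p93,3), (p94,1), (p94,3)}
  {p92, p93, p94} × {1, 2, 3} = {(p92,1), (p92,2), (p92,3), (p93,1), (p93,2), (p93,3), (p94,1), (p94,2), (p94,3)}
These 10 distinct sets form the basis B.
Close under arbitrary unions to get τ_{X×Y}; counting gives |τ_{X×Y}| = 20.


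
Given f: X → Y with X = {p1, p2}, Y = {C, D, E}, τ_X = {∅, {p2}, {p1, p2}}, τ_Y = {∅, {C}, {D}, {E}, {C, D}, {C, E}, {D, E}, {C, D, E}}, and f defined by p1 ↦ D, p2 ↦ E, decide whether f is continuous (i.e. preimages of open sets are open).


f is NOT continuous.

Compute f^{-1}(U) for each U ∈ τ_Y:
  U = ∅: f^{-1}(U) = ∅ ∈ τ_X ✓.
  U = {C}: f^{-1}(U) = ∅ ∈ τ_X ✓.
  U = {D}: f^{-1}(U) = {p1} ∉ τ_X ✗.
  U = {E}: f^{-1}(U) = {p2} ∈ τ_X ✓.
  U = {C, D}: f^{-1}(U) = {p1} ∉ τ_X ✗.
  U = {C, E}: f^{-1}(U) = {p2} ∈ τ_X ✓.
  U = {D, E}: f^{-1}(U) = {p1, p2} ∈ τ_X ✓.
  U = {C, D, E}: f^{-1}(U) = {p1, p2} ∈ τ_X ✓.
Found U = {D} with f^{-1}(U) = {p1} not in τ_X. Therefore f is NOT continuous.


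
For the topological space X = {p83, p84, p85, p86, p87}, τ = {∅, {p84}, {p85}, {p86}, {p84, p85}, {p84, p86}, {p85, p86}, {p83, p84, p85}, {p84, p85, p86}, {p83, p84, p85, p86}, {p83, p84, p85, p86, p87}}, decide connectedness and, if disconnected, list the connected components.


(X, τ) is connected.

Find clopen sets (U ∈ τ with X ∖ U ∈ τ):
  U = ∅, X ∖ U = {p83, p84, p85, p86, p87} — both open, so U is clopen.
  U = {p83, p84, p85, p86, p87}, X ∖ U = ∅ — both open, so U is clopen.
Only trivial clopens (∅ and X) exist, so (X, τ) is connected.
Compute connected components by grouping points that agree on all clopens:
  component: {p83, p84, p85, p86, p87}


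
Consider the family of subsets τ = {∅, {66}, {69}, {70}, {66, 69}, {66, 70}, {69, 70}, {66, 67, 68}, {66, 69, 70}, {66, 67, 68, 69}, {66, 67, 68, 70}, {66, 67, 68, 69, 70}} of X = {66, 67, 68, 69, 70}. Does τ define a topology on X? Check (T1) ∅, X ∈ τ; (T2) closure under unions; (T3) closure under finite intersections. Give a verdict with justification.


τ IS a topology on X.

Axiom (T1): ∅ ∈ τ? Yes; X ∈ τ? Yes.
Axiom (T2/T3): check pairwise unions and intersections of members of τ.
All pairwise intersections and unions checked — each lies in τ. Therefore τ satisfies (T1), (T2), (T3): it IS a topology on X.


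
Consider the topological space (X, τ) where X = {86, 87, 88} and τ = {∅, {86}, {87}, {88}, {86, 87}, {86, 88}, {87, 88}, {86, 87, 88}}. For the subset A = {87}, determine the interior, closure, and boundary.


int(A) = {87}, cl(A) = {87}, ∂A = ∅.

Closed sets in (X, τ) are complements of opens:
  closed(X, τ) = {∅, {86}, {87}, {88}, {86, 87}, {86, 88}, {87, 88}, {86, 87, 88}}.
int(A) = ⋃ {U ∈ τ : U ⊆ A}. Opens contained in A: ∅, {87}.
Taking the union of these: int(A) = {87}.
cl(A) = ⋂ {C closed : A ⊆ C}. Closed sets containing A: {87}, {86, 87}, {87, 88}, {86, 87, 88}.
Intersecting these: cl(A) = {87}.
∂A = cl(A) ∖ int(A) = {87} ∖ {87} = ∅.


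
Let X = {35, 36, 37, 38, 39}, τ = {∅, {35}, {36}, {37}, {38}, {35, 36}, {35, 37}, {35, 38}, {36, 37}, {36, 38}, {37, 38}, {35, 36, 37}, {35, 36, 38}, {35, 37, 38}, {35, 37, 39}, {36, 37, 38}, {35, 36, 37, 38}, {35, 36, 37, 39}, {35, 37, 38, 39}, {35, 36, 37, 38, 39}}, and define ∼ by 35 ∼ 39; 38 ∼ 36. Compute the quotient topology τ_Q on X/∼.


X/∼ = {[35=39], [36=38], [37]}; |τ_Q| = 6.

Equivalence classes: [35=39], [36=38], [37].
Quotient map π: X → X/∼ sends 35 ↦ [35=39], 36 ↦ [36=38], 37 ↦ [37], 38 ↦ [36=38], 39 ↦ [35=39].
For each subset V ⊆ X/∼, compute π^{-1}(V) ⊆ X and check whether π^{-1}(V) ∈ τ. V is open in τ_Q iff π^{-1}(V) ∈ τ.
  V = {}: π^{-1}(V) = ∅ ∈ τ ✓.
  V = {[35=39]}: π^{-1}(V) = {35, 39} ∉ τ ✗.
  V = {[36=38]}: π^{-1}(V) = {36, 38} ∈ τ ✓.
  V = {[35=39], [36=38]}: π^{-1}(V) = {35, 36, 38, 39} ∉ τ ✗.
  V = {[37]}: π^{-1}(V) = {37} ∈ τ ✓.
  V = {[35=39], [37]}: π^{-1}(V) = {35, 37, 39} ∈ τ ✓.
  V = {[36=38], [37]}: π^{-1}(V) = {36, 37, 38} ∈ τ ✓.
  V = {[35=39], [36=38], [37]}: π^{-1}(V) = {35, 36, 37, 38, 39} ∈ τ ✓.
Open sets in the quotient: τ_Q = {{}, {[36=38]}, {[37]}, {[35=39], [37]}, {[36=38], [37]}, {[35=39], [36=38], [37]}} (6 elements).


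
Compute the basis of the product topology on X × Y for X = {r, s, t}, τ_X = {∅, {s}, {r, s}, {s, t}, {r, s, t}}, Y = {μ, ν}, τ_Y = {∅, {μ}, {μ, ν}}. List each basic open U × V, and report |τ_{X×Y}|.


Basis B = {∅ × ∅, {s} × {μ}, {r, s} × {μ}, {s} × {μ, ν}, {s, t} × {μ}, {r, s, t} × {μ}, {r, s} × {μ, ν}, {s, t} × {μ, ν}, {r, s, t} × {μ, ν}}; |τ_{X×Y}| = 14.

Enumerate products U × V with U ∈ τ_X, V ∈ τ_Y (deduplicated):
  ∅ × ∅ = {} (∅)
  {s} × {μ} = {(s,μ)}
  {r, s} × {μ} = {(r,μ), (s,μ)}
  {s} × {μ, ν} = {(s,μ), (s,ν)}
  {s, t} × {μ} = {(s,μ), (t,μ)}
  {r, s, t} × {μ} = {(r,μ), (s,μ), (t,μ)}
  {r, s} × {μ, ν} = {(r,μ), (r,ν), (s,μ), (s,ν)}
  {s, t} × {μ, ν} = {(s,μ), (s,ν), (t,μ), (t,ν)}
  {r, s, t} × {μ, ν} = {(r,μ), (r,ν), (s,μ), (s,ν), (t,μ), (t,ν)}
These 9 distinct sets form the basis B.
Close under arbitrary unions to get τ_{X×Y}; counting gives |τ_{X×Y}| = 14.


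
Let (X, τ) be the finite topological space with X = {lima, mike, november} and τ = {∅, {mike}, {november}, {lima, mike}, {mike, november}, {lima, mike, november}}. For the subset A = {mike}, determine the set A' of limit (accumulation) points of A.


A' = {lima}

For each x ∈ X, list the open sets U ∈ τ with x ∈ U, then check whether U ∩ (A ∖ {x}) ≠ ∅ for every such U.
  x = lima: opens ∋ x are {lima, mike}, {lima, mike, november}; each meets A ∖ {lima}, so x IS a limit point.
  x = mike: open {mike} ∋ x has {mike} ∩ (A ∖ {mike}) = ∅, so x is NOT a limit point.
  x = november: open {november} ∋ x has {november} ∩ (A ∖ {november}) = ∅, so x is NOT a limit point.
Collecting: A' = {lima}.


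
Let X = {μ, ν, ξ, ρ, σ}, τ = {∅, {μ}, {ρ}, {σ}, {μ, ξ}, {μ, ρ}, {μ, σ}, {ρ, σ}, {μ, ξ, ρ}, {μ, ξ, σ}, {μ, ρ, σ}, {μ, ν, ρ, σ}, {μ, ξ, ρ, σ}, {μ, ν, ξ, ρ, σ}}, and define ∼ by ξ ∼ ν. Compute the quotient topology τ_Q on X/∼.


X/∼ = {[μ], [ν=ξ], [ρ], [σ]}; |τ_Q| = 9.

Equivalence classes: [μ], [ν=ξ], [ρ], [σ].
Quotient map π: X → X/∼ sends μ ↦ [μ], ν ↦ [ν=ξ], ξ ↦ [ν=ξ], ρ ↦ [ρ], σ ↦ [σ].
For each subset V ⊆ X/∼, compute π^{-1}(V) ⊆ X and check whether π^{-1}(V) ∈ τ. V is open in τ_Q iff π^{-1}(V) ∈ τ.
  V = {}: π^{-1}(V) = ∅ ∈ τ ✓.
  V = {[μ]}: π^{-1}(V) = {μ} ∈ τ ✓.
  V = {[ν=ξ]}: π^{-1}(V) = {ν, ξ} ∉ τ ✗.
  V = {[μ], [ν=ξ]}: π^{-1}(V) = {μ, ν, ξ} ∉ τ ✗.
  V = {[ρ]}: π^{-1}(V) = {ρ} ∈ τ ✓.
  V = {[μ], [ρ]}: π^{-1}(V) = {μ, ρ} ∈ τ ✓.
  V = {[ν=ξ], [ρ]}: π^{-1}(V) = {ν, ξ, ρ} ∉ τ ✗.
  V = {[μ], [ν=ξ], [ρ]}: π^{-1}(V) = {μ, ν, ξ, ρ} ∉ τ ✗.
  V = {[σ]}: π^{-1}(V) = {σ} ∈ τ ✓.
  V = {[μ], [σ]}: π^{-1}(V) = {μ, σ} ∈ τ ✓.
  V = {[ν=ξ], [σ]}: π^{-1}(V) = {ν, ξ, σ} ∉ τ ✗.
  V = {[μ], [ν=ξ], [σ]}: π^{-1}(V) = {μ, ν, ξ, σ} ∉ τ ✗.
  V = {[ρ], [σ]}: π^{-1}(V) = {ρ, σ} ∈ τ ✓.
  V = {[μ], [ρ], [σ]}: π^{-1}(V) = {μ, ρ, σ} ∈ τ ✓.
  V = {[ν=ξ], [ρ], [σ]}: π^{-1}(V) = {ν, ξ, ρ, σ} ∉ τ ✗.
  V = {[μ], [ν=ξ], [ρ], [σ]}: π^{-1}(V) = {μ, ν, ξ, ρ, σ} ∈ τ ✓.
Open sets in the quotient: τ_Q = {{}, {[μ]}, {[ρ]}, {[μ], [ρ]}, {[σ]}, {[μ], [σ]}, {[ρ], [σ]}, {[μ], [ρ], [σ]}, {[μ], [ν=ξ], [ρ], [σ]}} (9 elements).
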